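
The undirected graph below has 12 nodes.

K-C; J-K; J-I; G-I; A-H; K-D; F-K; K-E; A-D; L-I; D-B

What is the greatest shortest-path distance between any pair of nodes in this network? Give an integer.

Eccentricity of each node (its greatest distance to any other): A:5, B:5, C:4, D:4, E:4, F:4, G:6, H:6, I:5, J:4, K:3, L:6.
The maximum eccentricity is 6, realized for instance by the pair H–G via H – A – D – K – J – I – G. So the diameter is 6.

6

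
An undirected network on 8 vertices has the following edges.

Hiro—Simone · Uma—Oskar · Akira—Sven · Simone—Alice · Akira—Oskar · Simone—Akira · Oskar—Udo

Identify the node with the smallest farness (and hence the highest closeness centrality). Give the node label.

Akira

Farness (sum of distances to all others) for each node — Akira:11, Alice:19, Hiro:19, Oskar:13, Simone:13, Sven:17, Udo:19, Uma:19.
The smallest farness is 11, for Akira, so Akira has the highest closeness.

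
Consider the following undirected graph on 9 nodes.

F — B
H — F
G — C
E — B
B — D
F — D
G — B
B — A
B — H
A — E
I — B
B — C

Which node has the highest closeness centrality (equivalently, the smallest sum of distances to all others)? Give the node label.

Farness (sum of distances to all others) for each node — A:14, B:8, C:14, D:14, E:14, F:13, G:14, H:14, I:15.
The smallest farness is 8, for B, so B has the highest closeness.

B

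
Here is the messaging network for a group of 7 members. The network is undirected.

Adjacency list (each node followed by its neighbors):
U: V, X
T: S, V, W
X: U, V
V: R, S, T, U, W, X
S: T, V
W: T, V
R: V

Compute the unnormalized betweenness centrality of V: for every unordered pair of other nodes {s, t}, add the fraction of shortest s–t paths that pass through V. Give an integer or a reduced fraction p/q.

Pairs whose geodesics pass through V — U–R: 1; U–W: 1; U–T: 1; U–S: 1; R–W: 1; R–T: 1; R–X: 1; R–S: 1; W–X: 1; W–S: 1/2; T–X: 1; X–S: 1.
All other pairs contribute 0.
Summing the contributions gives betweenness(V) = 23/2.

23/2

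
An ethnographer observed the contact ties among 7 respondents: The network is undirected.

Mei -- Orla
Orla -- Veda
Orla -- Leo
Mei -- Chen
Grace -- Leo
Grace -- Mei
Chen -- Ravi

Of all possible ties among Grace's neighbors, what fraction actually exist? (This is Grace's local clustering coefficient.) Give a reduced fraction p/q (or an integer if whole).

Grace's neighbors: Leo and Mei (k = 2).
Possible neighbor pairs: C(2,2) = 1. Edges among them: none → e = 0.
Clustering(Grace) = 0/1.

0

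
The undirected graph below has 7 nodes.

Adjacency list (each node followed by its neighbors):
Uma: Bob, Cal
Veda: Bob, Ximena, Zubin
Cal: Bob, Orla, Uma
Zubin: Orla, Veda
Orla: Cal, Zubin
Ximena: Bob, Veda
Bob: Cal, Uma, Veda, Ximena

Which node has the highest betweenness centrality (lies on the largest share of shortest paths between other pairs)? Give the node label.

Bob

Unnormalized betweenness of each node: Bob:5, Cal:3, Orla:3/2, Uma:0, Veda:3, Ximena:0, Zubin:3/2.
Bob has the largest value, 5, making it the main broker — the node through which the most shortest paths run.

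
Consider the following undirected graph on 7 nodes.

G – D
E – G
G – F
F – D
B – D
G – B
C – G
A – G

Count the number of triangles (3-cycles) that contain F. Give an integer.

F's neighbors: D and G.
Neighbor pairs that are themselves tied: F–D–G. Each forms one triangle with F, for 1 in total.

1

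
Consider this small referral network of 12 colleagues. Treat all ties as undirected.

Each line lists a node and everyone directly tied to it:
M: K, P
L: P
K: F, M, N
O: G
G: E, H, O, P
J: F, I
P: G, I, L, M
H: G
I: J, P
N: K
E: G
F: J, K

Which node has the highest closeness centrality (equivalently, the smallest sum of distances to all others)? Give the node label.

Farness (sum of distances to all others) for each node — E:34, F:34, G:24, H:34, I:26, J:30, K:28, L:30, M:24, N:38, O:34, P:20.
The smallest farness is 20, for P, so P has the highest closeness.

P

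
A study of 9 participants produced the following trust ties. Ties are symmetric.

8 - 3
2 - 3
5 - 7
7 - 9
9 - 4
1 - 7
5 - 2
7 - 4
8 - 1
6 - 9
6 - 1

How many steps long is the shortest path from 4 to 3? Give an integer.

One shortest route is 4 – 7 – 1 – 8 – 3, which uses 4 edges, and at distance 3 from 4 we only reach {2, 8}, which does not include 3. So d(4,3) = 4.

4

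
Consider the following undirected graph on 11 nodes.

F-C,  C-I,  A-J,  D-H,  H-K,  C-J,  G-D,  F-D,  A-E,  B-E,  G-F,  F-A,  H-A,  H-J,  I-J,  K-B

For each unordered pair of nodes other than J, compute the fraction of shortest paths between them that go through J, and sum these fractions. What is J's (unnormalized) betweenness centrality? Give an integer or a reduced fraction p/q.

Pairs whose geodesics pass through J — A–C: 1/2; A–I: 1; E–C: 1/2; E–I: 1; B–C: 2/3; B–I: 2/2; K–C: 1; K–I: 1; H–C: 1; H–I: 1; D–I: 1/2.
All other pairs contribute 0.
Summing the contributions gives betweenness(J) = 55/6.

55/6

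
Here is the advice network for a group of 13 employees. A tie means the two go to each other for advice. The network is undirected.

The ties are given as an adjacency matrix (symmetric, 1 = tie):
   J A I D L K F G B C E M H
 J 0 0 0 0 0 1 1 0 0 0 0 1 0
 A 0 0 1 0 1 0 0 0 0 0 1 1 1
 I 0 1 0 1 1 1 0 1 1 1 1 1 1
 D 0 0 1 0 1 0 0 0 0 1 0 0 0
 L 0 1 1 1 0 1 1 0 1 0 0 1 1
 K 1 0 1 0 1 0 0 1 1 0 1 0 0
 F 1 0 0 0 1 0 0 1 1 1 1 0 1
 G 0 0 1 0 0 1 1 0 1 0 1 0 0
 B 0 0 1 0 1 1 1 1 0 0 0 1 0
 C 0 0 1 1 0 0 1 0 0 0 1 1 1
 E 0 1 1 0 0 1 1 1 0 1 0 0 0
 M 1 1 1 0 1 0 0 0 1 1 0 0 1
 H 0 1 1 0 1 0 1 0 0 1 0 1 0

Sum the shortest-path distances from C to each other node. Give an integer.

Distances from C: A:2, B:2, D:1, E:1, F:1, G:2, H:1, I:1, J:2, K:2, L:2, M:1.
Sum = 2 + 2 + 1 + 1 + 1 + 2 + 1 + 1 + 2 + 2 + 2 + 1 = 18.

18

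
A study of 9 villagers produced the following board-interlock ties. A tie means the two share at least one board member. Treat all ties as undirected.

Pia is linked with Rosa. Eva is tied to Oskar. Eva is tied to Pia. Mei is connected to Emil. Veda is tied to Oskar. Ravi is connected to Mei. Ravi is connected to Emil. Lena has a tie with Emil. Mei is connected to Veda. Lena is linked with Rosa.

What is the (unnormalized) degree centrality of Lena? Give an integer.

2

Lena is directly tied to Emil and Rosa. That is 2 neighbors, so the degree of Lena is 2.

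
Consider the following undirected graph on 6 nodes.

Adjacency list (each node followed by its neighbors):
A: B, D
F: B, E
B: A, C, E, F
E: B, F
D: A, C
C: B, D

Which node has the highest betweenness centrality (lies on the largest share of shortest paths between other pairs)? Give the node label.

B

Unnormalized betweenness of each node: A:3/2, B:13/2, C:3/2, D:1/2, E:0, F:0.
B has the largest value, 13/2, making it the main broker — the node through which the most shortest paths run.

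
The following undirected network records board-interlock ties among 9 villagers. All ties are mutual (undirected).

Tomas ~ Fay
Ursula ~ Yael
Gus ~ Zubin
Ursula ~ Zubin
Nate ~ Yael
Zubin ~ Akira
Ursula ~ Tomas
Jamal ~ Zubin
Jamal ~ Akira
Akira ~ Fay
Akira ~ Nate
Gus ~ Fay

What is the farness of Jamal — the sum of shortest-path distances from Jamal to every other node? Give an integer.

Distances from Jamal: Akira:1, Fay:2, Gus:2, Nate:2, Tomas:3, Ursula:2, Yael:3, Zubin:1.
Sum = 1 + 2 + 2 + 2 + 3 + 2 + 3 + 1 = 16.

16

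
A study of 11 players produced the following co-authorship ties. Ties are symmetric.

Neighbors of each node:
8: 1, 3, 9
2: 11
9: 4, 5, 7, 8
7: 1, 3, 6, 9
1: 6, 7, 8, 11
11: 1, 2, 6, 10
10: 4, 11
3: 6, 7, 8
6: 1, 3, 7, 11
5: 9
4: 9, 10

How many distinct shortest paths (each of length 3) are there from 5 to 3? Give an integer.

The shortest distance is 3. The length-3 paths are: 5–9–8–3; 5–9–7–3.
That gives 2 distinct shortest paths.

2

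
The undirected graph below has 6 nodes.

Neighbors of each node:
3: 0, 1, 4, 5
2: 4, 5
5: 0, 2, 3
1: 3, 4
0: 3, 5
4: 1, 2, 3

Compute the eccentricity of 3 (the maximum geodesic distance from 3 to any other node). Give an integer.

2

Distances from 3: 0:1, 1:1, 2:2, 4:1, 5:1.
The largest is 2 (to 2), so the eccentricity of 3 is 2.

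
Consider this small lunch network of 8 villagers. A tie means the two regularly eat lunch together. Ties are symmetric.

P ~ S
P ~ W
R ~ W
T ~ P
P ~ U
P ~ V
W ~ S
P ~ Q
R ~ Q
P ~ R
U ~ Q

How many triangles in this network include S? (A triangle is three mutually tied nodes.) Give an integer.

S's neighbors: P and W.
Neighbor pairs that are themselves tied: S–P–W. Each forms one triangle with S, for 1 in total.

1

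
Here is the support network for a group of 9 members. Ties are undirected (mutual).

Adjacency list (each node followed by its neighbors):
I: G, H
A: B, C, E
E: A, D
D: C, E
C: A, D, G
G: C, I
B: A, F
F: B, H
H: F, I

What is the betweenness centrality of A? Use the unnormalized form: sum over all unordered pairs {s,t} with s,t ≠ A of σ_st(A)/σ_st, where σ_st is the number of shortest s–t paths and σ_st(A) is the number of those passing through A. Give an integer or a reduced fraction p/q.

Pairs whose geodesics pass through A — C–E: 1/2; C–B: 1; C–F: 1; D–B: 2/2; D–F: 2/2; E–B: 1; E–F: 1; E–H: 1; E–I: 1/2; E–G: 1/2; B–G: 1.
All other pairs contribute 0.
Summing the contributions gives betweenness(A) = 19/2.

19/2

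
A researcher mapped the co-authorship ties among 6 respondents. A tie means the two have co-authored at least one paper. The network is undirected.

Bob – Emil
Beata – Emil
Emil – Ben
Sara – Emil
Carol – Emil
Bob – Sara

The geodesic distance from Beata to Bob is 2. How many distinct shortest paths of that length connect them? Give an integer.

1

The shortest distance is 2, and the only length-2 path is Beata–Emil–Bob. So there is exactly 1 shortest path.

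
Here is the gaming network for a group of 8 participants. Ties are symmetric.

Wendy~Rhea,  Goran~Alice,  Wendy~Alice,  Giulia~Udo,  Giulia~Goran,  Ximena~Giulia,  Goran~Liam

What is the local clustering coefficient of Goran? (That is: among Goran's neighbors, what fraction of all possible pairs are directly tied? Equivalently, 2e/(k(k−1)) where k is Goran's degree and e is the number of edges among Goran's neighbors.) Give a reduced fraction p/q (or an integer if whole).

0

Goran's neighbors: Alice, Giulia, and Liam (k = 3).
Possible neighbor pairs: C(3,2) = 3. Edges among them: none → e = 0.
Clustering(Goran) = 0/3 = 0.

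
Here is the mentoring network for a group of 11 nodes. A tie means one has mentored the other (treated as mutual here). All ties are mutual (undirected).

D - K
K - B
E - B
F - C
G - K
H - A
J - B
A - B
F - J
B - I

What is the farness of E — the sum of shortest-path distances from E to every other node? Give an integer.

25

Distances from E: A:2, B:1, C:4, D:3, F:3, G:3, H:3, I:2, J:2, K:2.
Sum = 2 + 1 + 4 + 3 + 3 + 3 + 3 + 2 + 2 + 2 = 25.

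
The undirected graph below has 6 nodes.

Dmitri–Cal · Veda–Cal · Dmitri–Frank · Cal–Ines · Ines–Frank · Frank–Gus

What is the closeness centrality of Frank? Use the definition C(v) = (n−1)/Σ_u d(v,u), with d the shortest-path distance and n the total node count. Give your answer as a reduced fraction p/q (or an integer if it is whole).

5/8

Distances from Frank: Cal:2, Dmitri:1, Gus:1, Ines:1, Veda:3. Sum = 8.
n = 6, so closeness = 5/8.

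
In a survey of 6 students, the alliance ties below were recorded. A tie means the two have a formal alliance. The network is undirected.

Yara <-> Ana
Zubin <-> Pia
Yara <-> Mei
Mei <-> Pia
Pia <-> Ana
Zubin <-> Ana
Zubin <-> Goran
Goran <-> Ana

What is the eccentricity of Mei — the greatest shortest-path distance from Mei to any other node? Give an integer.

3

Distances from Mei: Ana:2, Goran:3, Pia:1, Yara:1, Zubin:2.
The largest is 3 (to Goran), so the eccentricity of Mei is 3.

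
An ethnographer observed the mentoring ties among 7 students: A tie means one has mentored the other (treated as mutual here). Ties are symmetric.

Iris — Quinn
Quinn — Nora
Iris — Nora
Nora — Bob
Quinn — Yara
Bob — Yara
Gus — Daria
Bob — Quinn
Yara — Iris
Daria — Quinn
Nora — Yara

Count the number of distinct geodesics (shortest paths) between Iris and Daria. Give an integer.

1

The shortest distance is 2, and the only length-2 path is Iris–Quinn–Daria. So there is exactly 1 shortest path.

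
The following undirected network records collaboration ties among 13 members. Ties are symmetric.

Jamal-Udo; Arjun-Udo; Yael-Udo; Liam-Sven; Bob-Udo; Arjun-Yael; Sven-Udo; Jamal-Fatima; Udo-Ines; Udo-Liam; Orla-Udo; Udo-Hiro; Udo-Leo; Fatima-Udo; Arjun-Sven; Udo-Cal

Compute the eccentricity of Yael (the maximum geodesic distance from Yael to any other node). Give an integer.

2

Distances from Yael: Arjun:1, Bob:2, Cal:2, Fatima:2, Hiro:2, Ines:2, Jamal:2, Leo:2, Liam:2, Orla:2, Sven:2, Udo:1.
The largest is 2 (to Orla, Ines, Jamal, Hiro, Fatima, Bob, Leo, Cal, Liam, and Sven), so the eccentricity of Yael is 2.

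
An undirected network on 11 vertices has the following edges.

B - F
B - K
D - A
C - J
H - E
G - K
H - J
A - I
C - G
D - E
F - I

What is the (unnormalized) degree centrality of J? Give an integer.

2

J is directly tied to C and H. That is 2 neighbors, so the degree of J is 2.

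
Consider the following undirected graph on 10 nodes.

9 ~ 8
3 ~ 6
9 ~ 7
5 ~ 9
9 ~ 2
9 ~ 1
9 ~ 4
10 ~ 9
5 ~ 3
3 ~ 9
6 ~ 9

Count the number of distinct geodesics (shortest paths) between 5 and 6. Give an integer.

2

The shortest distance is 2. The length-2 paths are: 5–9–6; 5–3–6.
That gives 2 distinct shortest paths.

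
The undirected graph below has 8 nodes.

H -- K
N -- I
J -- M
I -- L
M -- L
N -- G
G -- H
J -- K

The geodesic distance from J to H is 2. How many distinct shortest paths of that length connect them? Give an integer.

1

The shortest distance is 2, and the only length-2 path is J–K–H. So there is exactly 1 shortest path.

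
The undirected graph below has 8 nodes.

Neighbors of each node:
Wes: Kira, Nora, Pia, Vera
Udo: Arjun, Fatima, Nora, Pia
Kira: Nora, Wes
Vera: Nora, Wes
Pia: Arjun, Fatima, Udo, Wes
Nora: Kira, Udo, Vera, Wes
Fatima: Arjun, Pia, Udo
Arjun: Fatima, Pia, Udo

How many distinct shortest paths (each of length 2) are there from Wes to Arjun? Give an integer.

1

The shortest distance is 2, and the only length-2 path is Wes–Pia–Arjun. So there is exactly 1 shortest path.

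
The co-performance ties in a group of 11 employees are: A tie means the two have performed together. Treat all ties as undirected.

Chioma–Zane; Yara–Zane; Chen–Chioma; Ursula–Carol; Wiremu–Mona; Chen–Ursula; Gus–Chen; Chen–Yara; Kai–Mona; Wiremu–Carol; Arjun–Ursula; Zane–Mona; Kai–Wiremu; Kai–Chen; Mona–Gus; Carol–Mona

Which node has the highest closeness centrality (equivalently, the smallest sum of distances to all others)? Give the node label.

Chen

Farness (sum of distances to all others) for each node — Arjun:27, Carol:19, Chen:15, Chioma:21, Gus:19, Kai:18, Mona:16, Ursula:18, Wiremu:20, Yara:21, Zane:20.
The smallest farness is 15, for Chen, so Chen has the highest closeness.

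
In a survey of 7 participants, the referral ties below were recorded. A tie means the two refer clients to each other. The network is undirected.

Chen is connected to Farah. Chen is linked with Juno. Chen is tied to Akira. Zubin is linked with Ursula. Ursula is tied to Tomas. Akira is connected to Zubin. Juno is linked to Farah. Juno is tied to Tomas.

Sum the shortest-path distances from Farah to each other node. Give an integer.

12

Distances from Farah: Akira:2, Chen:1, Juno:1, Tomas:2, Ursula:3, Zubin:3.
Sum = 2 + 1 + 1 + 2 + 3 + 3 = 12.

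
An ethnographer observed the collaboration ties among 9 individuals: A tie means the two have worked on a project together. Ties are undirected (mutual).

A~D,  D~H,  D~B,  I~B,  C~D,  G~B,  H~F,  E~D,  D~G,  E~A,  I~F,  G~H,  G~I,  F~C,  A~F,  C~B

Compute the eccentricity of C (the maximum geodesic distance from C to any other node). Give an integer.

Distances from C: A:2, B:1, D:1, E:2, F:1, G:2, H:2, I:2.
The largest is 2 (to A, E, G, H, and I), so the eccentricity of C is 2.

2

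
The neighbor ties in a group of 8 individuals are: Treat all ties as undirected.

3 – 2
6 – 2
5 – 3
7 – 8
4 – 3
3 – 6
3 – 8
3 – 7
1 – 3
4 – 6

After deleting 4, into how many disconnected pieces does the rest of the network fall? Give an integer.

1

4's neighbors (3 and 6) remain reachable from one another through other ties, so the rest of the network stays in one piece.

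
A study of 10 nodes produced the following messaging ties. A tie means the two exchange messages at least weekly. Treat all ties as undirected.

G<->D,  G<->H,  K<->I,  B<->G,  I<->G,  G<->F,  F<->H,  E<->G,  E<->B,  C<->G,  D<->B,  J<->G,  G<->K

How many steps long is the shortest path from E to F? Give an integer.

One shortest route is E – G – F, which uses 2 edges, and E and F are not directly tied, so nothing shorter exists. So d(E,F) = 2.

2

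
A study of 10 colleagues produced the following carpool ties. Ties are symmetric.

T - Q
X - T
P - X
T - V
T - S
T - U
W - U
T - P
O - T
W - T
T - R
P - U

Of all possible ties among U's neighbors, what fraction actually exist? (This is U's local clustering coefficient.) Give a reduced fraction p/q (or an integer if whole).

U's neighbors: P, T, and W (k = 3).
Possible neighbor pairs: C(3,2) = 3. Edges among them: P–T, T–W → e = 2.
Clustering(U) = 2/3.

2/3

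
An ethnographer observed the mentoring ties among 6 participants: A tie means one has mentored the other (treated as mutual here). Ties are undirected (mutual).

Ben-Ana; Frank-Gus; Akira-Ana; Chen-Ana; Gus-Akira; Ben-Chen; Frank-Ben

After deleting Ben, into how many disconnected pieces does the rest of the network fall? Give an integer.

Ben's neighbors (Ana, Chen, and Frank) remain reachable from one another through other ties, so the rest of the network stays in one piece.

1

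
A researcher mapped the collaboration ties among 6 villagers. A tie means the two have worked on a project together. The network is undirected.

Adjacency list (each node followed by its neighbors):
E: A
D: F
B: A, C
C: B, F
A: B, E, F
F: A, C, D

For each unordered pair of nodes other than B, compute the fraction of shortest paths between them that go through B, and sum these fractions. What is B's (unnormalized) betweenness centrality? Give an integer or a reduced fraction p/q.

Pairs whose geodesics pass through B — A–C: 1/2; E–C: 1/2.
All other pairs contribute 0.
Summing the contributions gives betweenness(B) = 1.

1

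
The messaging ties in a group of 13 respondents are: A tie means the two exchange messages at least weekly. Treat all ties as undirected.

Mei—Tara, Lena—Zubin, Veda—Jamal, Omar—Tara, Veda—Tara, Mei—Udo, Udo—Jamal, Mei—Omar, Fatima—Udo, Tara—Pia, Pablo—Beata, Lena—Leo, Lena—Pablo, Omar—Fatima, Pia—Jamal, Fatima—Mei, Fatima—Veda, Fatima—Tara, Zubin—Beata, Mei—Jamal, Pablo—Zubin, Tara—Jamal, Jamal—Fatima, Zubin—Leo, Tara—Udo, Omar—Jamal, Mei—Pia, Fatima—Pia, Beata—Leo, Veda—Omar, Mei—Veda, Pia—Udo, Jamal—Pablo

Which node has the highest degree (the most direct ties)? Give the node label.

Jamal

Degrees — Beata:3, Fatima:7, Jamal:8, Lena:3, Leo:3, Mei:7, Omar:5, Pablo:4, Pia:5, Tara:7, Udo:5, Veda:5, Zubin:4.
The maximum is 8, attained only by Jamal.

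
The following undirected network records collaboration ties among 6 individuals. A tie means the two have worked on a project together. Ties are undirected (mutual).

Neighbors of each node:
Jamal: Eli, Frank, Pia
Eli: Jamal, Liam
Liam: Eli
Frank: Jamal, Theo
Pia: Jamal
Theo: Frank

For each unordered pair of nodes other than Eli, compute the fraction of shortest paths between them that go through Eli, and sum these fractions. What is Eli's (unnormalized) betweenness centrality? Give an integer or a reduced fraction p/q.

Pairs whose geodesics pass through Eli — Jamal–Liam: 1; Pia–Liam: 1; Theo–Liam: 1; Liam–Frank: 1.
All other pairs contribute 0.
Summing the contributions gives betweenness(Eli) = 4.

4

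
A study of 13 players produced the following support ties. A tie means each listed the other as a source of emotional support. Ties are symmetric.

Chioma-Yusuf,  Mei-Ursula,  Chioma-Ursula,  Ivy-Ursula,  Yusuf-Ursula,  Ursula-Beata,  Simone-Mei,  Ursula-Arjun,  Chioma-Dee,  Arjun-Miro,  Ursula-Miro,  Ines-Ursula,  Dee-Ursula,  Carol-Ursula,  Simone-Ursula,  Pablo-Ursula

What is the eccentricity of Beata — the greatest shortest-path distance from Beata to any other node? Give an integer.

Distances from Beata: Arjun:2, Carol:2, Chioma:2, Dee:2, Ines:2, Ivy:2, Mei:2, Miro:2, Pablo:2, Simone:2, Ursula:1, Yusuf:2.
The largest is 2 (to Pablo, Mei, Ines, Carol, Yusuf, Dee, Arjun, Ivy, Simone, Miro, and Chioma), so the eccentricity of Beata is 2.

2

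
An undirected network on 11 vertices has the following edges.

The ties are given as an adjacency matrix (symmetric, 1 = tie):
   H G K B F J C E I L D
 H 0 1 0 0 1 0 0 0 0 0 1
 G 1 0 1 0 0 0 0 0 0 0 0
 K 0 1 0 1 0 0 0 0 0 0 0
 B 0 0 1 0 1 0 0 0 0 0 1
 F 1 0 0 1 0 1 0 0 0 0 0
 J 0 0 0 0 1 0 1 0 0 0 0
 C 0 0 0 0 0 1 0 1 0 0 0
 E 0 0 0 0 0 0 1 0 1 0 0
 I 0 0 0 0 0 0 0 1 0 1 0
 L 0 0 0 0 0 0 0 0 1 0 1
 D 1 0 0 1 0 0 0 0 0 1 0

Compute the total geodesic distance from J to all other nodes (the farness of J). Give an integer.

Distances from J: B:2, C:1, D:3, E:2, F:1, G:3, H:2, I:3, K:3, L:4.
Sum = 2 + 1 + 3 + 2 + 1 + 3 + 2 + 3 + 3 + 4 = 24.

24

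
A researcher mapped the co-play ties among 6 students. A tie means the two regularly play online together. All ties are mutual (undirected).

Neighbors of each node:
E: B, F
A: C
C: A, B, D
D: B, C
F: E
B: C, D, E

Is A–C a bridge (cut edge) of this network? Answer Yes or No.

Without the A–C edge there is no alternate route between A and C, so the network disconnects. It is a bridge.

Yes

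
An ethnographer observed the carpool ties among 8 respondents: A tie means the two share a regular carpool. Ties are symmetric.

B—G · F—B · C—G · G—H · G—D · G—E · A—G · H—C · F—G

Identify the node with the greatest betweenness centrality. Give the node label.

Unnormalized betweenness of each node: A:0, B:0, C:0, D:0, E:0, F:0, G:19, H:0.
G has the largest value, 19, making it the main broker — the node through which the most shortest paths run.

G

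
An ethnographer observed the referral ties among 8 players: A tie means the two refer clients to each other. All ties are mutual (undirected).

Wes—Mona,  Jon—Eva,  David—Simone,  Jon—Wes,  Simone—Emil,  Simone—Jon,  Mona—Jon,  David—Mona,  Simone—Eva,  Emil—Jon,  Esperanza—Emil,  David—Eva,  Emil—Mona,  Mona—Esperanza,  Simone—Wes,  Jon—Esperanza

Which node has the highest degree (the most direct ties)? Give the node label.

Jon

Degrees — David:3, Emil:4, Esperanza:3, Eva:3, Jon:6, Mona:5, Simone:5, Wes:3.
The maximum is 6, attained only by Jon.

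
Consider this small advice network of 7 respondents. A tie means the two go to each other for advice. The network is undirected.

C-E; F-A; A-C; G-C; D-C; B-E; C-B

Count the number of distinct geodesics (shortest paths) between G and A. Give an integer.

1

The shortest distance is 2, and the only length-2 path is G–C–A. So there is exactly 1 shortest path.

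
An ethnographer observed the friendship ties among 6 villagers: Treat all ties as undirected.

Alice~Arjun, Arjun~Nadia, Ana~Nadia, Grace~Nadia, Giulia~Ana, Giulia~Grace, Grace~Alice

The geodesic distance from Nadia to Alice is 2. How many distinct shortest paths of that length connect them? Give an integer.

The shortest distance is 2. The length-2 paths are: Nadia–Arjun–Alice; Nadia–Grace–Alice.
That gives 2 distinct shortest paths.

2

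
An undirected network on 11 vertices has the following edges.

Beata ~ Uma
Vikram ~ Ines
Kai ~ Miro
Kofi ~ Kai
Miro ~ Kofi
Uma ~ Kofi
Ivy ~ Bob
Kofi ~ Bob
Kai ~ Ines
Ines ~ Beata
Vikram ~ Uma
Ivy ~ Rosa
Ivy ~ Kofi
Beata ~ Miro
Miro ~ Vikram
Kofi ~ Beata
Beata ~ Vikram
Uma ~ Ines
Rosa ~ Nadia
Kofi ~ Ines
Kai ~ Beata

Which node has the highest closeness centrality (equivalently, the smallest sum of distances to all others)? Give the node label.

Farness (sum of distances to all others) for each node — Beata:17, Bob:20, Ines:18, Ivy:18, Kai:19, Kofi:14, Miro:19, Nadia:34, Rosa:25, Uma:19, Vikram:23.
The smallest farness is 14, for Kofi, so Kofi has the highest closeness.

Kofi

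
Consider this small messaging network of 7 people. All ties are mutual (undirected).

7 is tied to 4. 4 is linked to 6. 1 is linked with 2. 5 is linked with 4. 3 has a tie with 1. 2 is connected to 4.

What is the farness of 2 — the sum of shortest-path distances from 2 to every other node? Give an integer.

10

Distances from 2: 1:1, 3:2, 4:1, 5:2, 6:2, 7:2.
Sum = 1 + 2 + 1 + 2 + 2 + 2 = 10.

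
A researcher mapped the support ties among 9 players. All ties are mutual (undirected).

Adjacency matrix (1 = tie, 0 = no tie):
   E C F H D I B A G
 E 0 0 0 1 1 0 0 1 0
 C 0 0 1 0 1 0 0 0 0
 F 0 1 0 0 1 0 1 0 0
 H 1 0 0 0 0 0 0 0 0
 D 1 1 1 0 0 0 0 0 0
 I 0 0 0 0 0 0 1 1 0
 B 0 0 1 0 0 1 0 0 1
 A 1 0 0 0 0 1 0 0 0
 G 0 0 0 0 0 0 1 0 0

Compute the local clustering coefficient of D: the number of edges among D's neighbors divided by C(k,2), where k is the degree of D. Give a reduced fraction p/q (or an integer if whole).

D's neighbors: C, E, and F (k = 3).
Possible neighbor pairs: C(3,2) = 3. Edges among them: C–F → e = 1.
Clustering(D) = 1/3.

1/3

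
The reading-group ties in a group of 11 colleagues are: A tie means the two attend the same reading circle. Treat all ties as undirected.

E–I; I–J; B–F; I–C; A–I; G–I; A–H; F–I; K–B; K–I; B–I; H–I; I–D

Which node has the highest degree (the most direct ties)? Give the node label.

I

Degrees — A:2, B:3, C:1, D:1, E:1, F:2, G:1, H:2, I:10, J:1, K:2.
The maximum is 10, attained only by I.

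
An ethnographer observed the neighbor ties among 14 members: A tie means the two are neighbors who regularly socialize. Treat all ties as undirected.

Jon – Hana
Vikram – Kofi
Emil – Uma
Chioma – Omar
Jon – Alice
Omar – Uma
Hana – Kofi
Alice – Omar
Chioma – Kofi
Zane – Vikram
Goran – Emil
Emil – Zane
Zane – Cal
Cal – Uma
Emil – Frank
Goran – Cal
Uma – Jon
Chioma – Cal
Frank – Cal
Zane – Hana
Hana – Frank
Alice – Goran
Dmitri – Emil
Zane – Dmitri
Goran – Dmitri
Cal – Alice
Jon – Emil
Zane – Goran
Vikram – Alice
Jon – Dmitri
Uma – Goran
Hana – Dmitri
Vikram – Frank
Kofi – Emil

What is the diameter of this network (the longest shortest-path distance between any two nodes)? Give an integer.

3

Eccentricity of each node (its greatest distance to any other): Alice:2, Cal:2, Chioma:3, Dmitri:3, Emil:2, Frank:3, Goran:2, Hana:3, Jon:3, Kofi:2, Omar:3, Uma:3, Vikram:3, Zane:3.
The maximum eccentricity is 3, realized for instance by the pair Uma–Vikram via Uma – Emil – Kofi – Vikram. So the diameter is 3.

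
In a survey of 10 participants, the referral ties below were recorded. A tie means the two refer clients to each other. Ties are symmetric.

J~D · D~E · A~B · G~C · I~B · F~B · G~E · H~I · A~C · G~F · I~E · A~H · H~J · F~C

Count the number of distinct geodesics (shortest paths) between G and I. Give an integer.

1

The shortest distance is 2, and the only length-2 path is G–E–I. So there is exactly 1 shortest path.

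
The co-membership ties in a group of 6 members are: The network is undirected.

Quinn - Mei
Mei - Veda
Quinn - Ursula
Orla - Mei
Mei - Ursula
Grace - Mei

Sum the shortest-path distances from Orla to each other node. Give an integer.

9

Distances from Orla: Grace:2, Mei:1, Quinn:2, Ursula:2, Veda:2.
Sum = 2 + 1 + 2 + 2 + 2 = 9.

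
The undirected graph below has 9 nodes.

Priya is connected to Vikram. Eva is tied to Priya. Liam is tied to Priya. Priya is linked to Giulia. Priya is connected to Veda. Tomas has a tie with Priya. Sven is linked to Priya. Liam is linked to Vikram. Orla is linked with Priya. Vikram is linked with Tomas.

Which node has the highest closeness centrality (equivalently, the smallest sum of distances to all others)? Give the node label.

Priya

Farness (sum of distances to all others) for each node — Eva:15, Giulia:15, Liam:14, Orla:15, Priya:8, Sven:15, Tomas:14, Veda:15, Vikram:13.
The smallest farness is 8, for Priya, so Priya has the highest closeness.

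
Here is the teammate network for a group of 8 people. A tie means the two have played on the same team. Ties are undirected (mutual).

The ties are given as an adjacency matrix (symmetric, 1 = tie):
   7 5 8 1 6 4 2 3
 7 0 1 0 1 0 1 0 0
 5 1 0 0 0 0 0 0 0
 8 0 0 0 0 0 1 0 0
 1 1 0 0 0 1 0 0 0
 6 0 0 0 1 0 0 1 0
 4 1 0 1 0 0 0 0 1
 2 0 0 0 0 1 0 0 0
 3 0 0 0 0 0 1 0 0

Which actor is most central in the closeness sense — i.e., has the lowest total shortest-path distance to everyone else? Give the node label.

Farness (sum of distances to all others) for each node — 1:14, 2:24, 3:20, 4:14, 5:18, 6:18, 7:12, 8:20.
The smallest farness is 12, for 7, so 7 has the highest closeness.

7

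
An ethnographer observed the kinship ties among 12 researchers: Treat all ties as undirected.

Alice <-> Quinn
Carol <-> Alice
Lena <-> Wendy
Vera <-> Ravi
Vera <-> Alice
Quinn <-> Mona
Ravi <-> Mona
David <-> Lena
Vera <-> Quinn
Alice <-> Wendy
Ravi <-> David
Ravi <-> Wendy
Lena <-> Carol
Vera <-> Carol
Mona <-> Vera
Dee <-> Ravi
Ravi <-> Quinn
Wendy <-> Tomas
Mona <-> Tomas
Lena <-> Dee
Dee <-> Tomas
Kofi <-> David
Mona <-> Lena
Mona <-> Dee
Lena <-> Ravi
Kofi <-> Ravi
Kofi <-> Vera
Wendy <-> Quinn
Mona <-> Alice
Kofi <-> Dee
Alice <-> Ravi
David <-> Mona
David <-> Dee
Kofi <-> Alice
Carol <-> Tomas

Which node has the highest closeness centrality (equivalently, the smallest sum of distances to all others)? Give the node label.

Ravi

Farness (sum of distances to all others) for each node — Alice:15, Carol:18, David:17, Dee:16, Kofi:17, Lena:16, Mona:14, Quinn:17, Ravi:13, Tomas:18, Vera:16, Wendy:17.
The smallest farness is 13, for Ravi, so Ravi has the highest closeness.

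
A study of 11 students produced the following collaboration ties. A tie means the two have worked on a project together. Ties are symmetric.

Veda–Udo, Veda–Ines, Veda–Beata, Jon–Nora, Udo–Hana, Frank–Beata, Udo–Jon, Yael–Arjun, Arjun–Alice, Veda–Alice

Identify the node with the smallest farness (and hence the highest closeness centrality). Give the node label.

Veda

Farness (sum of distances to all others) for each node — Alice:23, Arjun:30, Beata:25, Frank:34, Hana:30, Ines:27, Jon:28, Nora:37, Udo:21, Veda:18, Yael:39.
The smallest farness is 18, for Veda, so Veda has the highest closeness.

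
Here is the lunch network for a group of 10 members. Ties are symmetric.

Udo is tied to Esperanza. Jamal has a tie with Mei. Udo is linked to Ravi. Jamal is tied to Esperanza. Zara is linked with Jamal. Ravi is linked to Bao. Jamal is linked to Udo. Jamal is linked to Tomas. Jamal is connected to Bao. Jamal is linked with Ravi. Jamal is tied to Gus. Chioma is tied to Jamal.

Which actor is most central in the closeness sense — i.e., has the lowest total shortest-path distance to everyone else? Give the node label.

Farness (sum of distances to all others) for each node — Bao:16, Chioma:17, Esperanza:16, Gus:17, Jamal:9, Mei:17, Ravi:15, Tomas:17, Udo:15, Zara:17.
The smallest farness is 9, for Jamal, so Jamal has the highest closeness.

Jamal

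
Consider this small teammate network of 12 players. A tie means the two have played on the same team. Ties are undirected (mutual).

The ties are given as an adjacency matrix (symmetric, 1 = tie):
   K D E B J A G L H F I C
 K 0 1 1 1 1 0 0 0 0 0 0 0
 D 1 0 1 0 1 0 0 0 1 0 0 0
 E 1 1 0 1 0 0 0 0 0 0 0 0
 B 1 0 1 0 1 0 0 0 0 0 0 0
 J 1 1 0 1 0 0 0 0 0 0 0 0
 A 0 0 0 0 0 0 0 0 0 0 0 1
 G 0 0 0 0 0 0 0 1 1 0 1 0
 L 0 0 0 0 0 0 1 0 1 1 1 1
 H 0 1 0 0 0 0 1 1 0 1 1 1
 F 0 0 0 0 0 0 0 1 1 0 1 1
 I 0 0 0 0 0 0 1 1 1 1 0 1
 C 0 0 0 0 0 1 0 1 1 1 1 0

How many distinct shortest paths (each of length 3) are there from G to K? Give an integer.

1

The shortest distance is 3, and the only length-3 path is G–H–D–K. So there is exactly 1 shortest path.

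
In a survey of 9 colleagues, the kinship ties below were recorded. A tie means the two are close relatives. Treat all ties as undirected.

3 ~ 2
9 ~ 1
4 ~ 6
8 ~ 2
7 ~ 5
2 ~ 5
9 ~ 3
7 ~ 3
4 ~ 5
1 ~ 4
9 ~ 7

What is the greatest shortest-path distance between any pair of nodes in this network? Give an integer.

Eccentricity of each node (its greatest distance to any other): 1:4, 2:3, 3:4, 4:3, 5:2, 6:4, 7:3, 8:4, 9:3.
The maximum eccentricity is 4, realized for instance by the pair 1–8 via 1 – 4 – 5 – 2 – 8. So the diameter is 4.

4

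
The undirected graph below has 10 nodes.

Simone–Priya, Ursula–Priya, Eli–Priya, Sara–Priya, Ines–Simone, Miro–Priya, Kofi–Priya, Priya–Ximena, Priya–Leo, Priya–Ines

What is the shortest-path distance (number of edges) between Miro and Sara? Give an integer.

One shortest route is Miro – Priya – Sara, which uses 2 edges, and Miro and Sara are not directly tied, so nothing shorter exists. So d(Miro,Sara) = 2.

2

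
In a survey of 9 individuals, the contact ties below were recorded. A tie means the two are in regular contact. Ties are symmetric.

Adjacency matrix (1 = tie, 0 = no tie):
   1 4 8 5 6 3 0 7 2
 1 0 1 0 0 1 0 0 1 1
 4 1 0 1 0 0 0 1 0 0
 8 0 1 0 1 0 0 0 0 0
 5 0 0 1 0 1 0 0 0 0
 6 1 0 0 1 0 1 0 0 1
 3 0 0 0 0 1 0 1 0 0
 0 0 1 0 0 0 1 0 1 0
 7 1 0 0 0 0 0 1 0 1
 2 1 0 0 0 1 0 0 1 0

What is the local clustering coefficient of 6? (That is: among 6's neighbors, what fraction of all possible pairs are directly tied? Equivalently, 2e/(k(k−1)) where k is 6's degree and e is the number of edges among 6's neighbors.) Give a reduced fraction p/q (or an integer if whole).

1/6

6's neighbors: 1, 2, 3, and 5 (k = 4).
Possible neighbor pairs: C(4,2) = 6. Edges among them: 1–2 → e = 1.
Clustering(6) = 1/6.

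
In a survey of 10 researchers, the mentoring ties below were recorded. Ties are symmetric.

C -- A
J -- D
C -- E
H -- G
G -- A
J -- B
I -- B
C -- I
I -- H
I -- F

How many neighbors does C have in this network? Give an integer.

3

C is directly tied to A, E, and I. That is 3 neighbors, so the degree of C is 3.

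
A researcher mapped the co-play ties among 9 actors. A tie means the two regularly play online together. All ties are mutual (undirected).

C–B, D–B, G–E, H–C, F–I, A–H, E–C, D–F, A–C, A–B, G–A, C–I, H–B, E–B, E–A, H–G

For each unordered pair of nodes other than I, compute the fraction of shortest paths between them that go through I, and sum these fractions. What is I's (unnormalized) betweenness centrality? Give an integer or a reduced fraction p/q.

Pairs whose geodesics pass through I — F–A: 1/2; F–C: 1; F–H: 1/2; F–E: 1/2; F–G: 3/6.
All other pairs contribute 0.
Summing the contributions gives betweenness(I) = 3.

3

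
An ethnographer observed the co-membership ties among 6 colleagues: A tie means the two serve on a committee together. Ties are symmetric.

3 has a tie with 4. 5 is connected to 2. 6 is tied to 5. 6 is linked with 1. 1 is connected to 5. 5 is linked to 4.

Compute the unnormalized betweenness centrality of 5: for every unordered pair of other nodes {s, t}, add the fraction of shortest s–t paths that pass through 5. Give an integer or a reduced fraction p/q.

Pairs whose geodesics pass through 5 — 3–1: 1; 3–6: 1; 3–2: 1; 4–1: 1; 4–6: 1; 4–2: 1; 1–2: 1; 6–2: 1.
All other pairs contribute 0.
Summing the contributions gives betweenness(5) = 8.

8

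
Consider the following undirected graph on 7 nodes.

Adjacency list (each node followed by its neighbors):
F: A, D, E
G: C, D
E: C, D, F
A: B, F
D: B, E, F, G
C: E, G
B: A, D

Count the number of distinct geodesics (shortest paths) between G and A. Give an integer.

2

The shortest distance is 3. The length-3 paths are: G–D–B–A; G–D–F–A.
That gives 2 distinct shortest paths.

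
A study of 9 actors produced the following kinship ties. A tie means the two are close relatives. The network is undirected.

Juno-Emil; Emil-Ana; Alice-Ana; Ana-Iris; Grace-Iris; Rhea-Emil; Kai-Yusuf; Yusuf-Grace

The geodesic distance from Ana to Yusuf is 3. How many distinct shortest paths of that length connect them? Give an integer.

1

The shortest distance is 3, and the only length-3 path is Ana–Iris–Grace–Yusuf. So there is exactly 1 shortest path.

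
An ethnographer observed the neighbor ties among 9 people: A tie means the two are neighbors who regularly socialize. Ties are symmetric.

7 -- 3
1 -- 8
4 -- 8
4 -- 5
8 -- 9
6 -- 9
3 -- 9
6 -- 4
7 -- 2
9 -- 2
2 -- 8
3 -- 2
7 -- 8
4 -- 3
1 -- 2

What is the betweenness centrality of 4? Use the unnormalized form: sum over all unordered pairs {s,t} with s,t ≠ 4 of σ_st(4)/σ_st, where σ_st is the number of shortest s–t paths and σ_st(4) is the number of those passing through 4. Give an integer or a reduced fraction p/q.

539/60

Pairs whose geodesics pass through 4 — 9–5: 3/3; 7–5: 2/2; 7–6: 2/5; 5–2: 2/2; 5–1: 1; 5–3: 1; 5–8: 1; 5–6: 1; 1–6: 1/3; 3–8: 1/4; 3–6: 1/2; 8–6: 1/2.
All other pairs contribute 0.
Summing the contributions gives betweenness(4) = 539/60.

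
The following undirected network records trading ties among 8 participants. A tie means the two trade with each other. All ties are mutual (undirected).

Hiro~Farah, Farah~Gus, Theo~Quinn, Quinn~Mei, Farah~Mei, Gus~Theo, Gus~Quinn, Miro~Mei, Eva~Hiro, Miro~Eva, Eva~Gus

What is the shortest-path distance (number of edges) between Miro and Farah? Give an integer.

2

One shortest route is Miro – Mei – Farah, which uses 2 edges, and Miro and Farah are not directly tied, so nothing shorter exists. So d(Miro,Farah) = 2.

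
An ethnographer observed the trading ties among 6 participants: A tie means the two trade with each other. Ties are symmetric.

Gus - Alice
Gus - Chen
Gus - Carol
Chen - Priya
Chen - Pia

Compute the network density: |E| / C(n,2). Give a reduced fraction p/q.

There are 5 edges and 6 nodes, so the maximum possible is C(6,2) = 15.
Density = 5/15 = 1/3.

1/3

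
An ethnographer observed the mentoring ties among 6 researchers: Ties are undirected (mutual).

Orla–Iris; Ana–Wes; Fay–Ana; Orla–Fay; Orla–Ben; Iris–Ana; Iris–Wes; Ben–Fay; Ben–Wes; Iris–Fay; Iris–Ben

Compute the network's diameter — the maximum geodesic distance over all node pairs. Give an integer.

Eccentricity of each node (its greatest distance to any other): Ana:2, Ben:2, Fay:2, Iris:1, Orla:2, Wes:2.
The maximum eccentricity is 2, realized for instance by the pair Wes–Fay via Wes – Ana – Fay. So the diameter is 2.

2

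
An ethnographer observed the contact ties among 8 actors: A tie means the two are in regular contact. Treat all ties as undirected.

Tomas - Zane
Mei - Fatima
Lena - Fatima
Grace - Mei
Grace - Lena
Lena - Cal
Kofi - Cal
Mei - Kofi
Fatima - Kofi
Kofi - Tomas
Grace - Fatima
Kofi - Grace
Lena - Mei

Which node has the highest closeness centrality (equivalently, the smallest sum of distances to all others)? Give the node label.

Kofi

Farness (sum of distances to all others) for each node — Cal:13, Fatima:11, Grace:11, Kofi:9, Lena:13, Mei:11, Tomas:13, Zane:19.
The smallest farness is 9, for Kofi, so Kofi has the highest closeness.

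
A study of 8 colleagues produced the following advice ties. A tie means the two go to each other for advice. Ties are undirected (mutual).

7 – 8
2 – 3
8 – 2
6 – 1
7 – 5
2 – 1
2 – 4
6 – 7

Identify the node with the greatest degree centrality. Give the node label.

2

Degrees — 1:2, 2:4, 3:1, 4:1, 5:1, 6:2, 7:3, 8:2.
The maximum is 4, attained only by 2.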